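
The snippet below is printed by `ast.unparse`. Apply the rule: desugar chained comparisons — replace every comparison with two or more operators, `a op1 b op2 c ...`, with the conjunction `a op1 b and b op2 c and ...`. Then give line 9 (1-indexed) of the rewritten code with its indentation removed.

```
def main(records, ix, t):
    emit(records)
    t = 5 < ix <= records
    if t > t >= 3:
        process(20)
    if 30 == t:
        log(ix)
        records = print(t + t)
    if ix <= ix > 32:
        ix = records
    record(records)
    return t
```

if ix <= ix and ix > 32:

Transformed code:
def main(records, ix, t):
    emit(records)
    t = 5 < ix and ix <= records
    if t > t and t >= 3:
        process(20)
    if 30 == t:
        log(ix)
        records = print(t + t)
    if ix <= ix and ix > 32:
        ix = records
    record(records)
    return t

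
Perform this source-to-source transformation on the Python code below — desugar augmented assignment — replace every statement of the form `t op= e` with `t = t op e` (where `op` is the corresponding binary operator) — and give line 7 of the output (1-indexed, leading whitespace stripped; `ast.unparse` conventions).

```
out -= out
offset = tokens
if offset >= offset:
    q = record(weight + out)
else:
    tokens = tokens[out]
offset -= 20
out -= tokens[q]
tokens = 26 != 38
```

offset = offset - 20

Transformed code:
out = out - out
offset = tokens
if offset >= offset:
    q = record(weight + out)
else:
    tokens = tokens[out]
offset = offset - 20
out = out - tokens[q]
tokens = 26 != 38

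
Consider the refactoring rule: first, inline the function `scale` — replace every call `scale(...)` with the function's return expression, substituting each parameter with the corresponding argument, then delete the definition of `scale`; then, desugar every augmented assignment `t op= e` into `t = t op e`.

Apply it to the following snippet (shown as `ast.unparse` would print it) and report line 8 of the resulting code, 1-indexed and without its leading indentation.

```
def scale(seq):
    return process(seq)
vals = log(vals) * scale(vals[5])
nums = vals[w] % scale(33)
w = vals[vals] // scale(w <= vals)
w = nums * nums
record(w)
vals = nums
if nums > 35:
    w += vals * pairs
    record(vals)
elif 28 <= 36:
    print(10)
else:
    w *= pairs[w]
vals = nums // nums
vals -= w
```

w = w + vals * pairs

Transformed code:
vals = log(vals) * process(vals[5])
nums = vals[w] % process(33)
w = vals[vals] // process(w <= vals)
w = nums * nums
record(w)
vals = nums
if nums > 35:
    w = w + vals * pairs
    record(vals)
elif 28 <= 36:
    print(10)
else:
    w = w * pairs[w]
vals = nums // nums
vals = vals - w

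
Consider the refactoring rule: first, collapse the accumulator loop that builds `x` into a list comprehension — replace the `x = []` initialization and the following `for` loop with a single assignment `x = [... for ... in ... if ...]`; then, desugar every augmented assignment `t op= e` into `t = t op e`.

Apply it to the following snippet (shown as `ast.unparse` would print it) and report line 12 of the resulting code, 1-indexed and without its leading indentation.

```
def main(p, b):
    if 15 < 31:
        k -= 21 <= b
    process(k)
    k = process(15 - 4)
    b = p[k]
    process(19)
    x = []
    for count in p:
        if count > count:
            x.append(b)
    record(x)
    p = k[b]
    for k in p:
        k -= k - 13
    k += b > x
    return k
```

k = k - (k - 13)

Transformed code:
def main(p, b):
    if 15 < 31:
        k = k - (21 <= b)
    process(k)
    k = process(15 - 4)
    b = p[k]
    process(19)
    x = [b for count in p if count > count]
    record(x)
    p = k[b]
    for k in p:
        k = k - (k - 13)
    k = k + (b > x)
    return k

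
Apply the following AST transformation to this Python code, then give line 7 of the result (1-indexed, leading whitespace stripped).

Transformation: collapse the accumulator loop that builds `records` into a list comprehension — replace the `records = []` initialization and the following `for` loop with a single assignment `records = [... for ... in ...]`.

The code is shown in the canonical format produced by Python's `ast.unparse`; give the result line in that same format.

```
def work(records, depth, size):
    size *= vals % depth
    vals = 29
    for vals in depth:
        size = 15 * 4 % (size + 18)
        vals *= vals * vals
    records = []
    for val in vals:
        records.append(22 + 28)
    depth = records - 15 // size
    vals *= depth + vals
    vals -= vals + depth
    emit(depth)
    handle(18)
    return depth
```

records = [22 + 28 for val in vals]

Transformed code:
def work(records, depth, size):
    size *= vals % depth
    vals = 29
    for vals in depth:
        size = 15 * 4 % (size + 18)
        vals *= vals * vals
    records = [22 + 28 for val in vals]
    depth = records - 15 // size
    vals *= depth + vals
    vals -= vals + depth
    emit(depth)
    handle(18)
    return depth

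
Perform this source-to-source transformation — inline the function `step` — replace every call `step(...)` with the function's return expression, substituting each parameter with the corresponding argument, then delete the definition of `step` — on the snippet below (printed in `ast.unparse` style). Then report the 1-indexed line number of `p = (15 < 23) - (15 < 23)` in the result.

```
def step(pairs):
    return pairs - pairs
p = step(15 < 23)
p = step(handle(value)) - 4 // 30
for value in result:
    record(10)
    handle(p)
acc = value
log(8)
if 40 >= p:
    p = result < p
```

Transformed code:
p = (15 < 23) - (15 < 23)
p = handle(value) - handle(value) - 4 // 30
for value in result:
    record(10)
    handle(p)
acc = value
log(8)
if 40 >= p:
    p = result < p

1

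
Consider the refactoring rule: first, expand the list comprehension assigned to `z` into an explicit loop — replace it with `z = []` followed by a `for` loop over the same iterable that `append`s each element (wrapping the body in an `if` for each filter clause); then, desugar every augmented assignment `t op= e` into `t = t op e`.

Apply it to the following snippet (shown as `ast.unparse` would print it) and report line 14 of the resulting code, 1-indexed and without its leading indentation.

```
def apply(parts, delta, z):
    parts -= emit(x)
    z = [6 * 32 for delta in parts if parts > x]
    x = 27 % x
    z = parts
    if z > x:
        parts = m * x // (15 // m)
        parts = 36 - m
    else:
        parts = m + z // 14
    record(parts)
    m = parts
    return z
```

record(parts)

Transformed code:
def apply(parts, delta, z):
    parts = parts - emit(x)
    z = []
    for delta in parts:
        if parts > x:
            z.append(6 * 32)
    x = 27 % x
    z = parts
    if z > x:
        parts = m * x // (15 // m)
        parts = 36 - m
    else:
        parts = m + z // 14
    record(parts)
    m = parts
    return z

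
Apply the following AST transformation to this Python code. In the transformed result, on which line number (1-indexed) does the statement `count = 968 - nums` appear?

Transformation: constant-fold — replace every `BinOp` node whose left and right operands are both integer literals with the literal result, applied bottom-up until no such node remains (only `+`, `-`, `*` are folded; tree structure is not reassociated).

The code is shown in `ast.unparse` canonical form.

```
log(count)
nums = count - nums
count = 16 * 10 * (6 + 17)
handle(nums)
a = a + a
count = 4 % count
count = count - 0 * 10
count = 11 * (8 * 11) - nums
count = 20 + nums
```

8

Transformed code:
log(count)
nums = count - nums
count = 3680
handle(nums)
a = a + a
count = 4 % count
count = count - 0
count = 968 - nums
count = 20 + nums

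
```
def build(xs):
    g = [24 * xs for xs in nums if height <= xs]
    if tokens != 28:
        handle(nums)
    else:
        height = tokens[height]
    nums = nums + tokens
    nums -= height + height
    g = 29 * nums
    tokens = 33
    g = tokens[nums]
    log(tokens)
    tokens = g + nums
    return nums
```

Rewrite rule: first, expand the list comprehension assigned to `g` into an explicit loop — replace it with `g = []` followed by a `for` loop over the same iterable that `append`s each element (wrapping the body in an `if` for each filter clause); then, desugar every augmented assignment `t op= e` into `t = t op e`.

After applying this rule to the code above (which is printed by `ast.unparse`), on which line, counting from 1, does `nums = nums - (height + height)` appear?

11

Transformed code:
def build(xs):
    g = []
    for xs in nums:
        if height <= xs:
            g.append(24 * xs)
    if tokens != 28:
        handle(nums)
    else:
        height = tokens[height]
    nums = nums + tokens
    nums = nums - (height + height)
    g = 29 * nums
    tokens = 33
    g = tokens[nums]
    log(tokens)
    tokens = g + nums
    return nums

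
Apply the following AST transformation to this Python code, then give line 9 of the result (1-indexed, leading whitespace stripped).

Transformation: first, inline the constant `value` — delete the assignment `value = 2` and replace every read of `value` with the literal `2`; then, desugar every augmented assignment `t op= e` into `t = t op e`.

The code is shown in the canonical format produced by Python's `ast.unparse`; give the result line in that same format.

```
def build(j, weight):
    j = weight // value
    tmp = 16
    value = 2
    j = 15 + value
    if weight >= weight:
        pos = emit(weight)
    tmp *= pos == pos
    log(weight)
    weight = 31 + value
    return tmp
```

Transformed code:
def build(j, weight):
    j = weight // 2
    tmp = 16
    j = 15 + 2
    if weight >= weight:
        pos = emit(weight)
    tmp = tmp * (pos == pos)
    log(weight)
    weight = 31 + 2
    return tmp

weight = 31 + 2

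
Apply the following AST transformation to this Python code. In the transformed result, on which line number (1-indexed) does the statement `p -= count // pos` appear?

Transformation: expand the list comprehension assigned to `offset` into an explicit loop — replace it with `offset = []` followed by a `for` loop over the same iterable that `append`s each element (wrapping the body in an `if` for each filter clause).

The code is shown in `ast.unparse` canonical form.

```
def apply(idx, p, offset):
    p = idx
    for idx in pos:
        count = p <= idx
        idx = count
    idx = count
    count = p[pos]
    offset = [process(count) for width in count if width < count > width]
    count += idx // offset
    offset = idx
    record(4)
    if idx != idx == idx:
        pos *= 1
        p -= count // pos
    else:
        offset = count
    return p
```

Transformed code:
def apply(idx, p, offset):
    p = idx
    for idx in pos:
        count = p <= idx
        idx = count
    idx = count
    count = p[pos]
    offset = []
    for width in count:
        if width < count > width:
            offset.append(process(count))
    count += idx // offset
    offset = idx
    record(4)
    if idx != idx == idx:
        pos *= 1
        p -= count // pos
    else:
        offset = count
    return p

17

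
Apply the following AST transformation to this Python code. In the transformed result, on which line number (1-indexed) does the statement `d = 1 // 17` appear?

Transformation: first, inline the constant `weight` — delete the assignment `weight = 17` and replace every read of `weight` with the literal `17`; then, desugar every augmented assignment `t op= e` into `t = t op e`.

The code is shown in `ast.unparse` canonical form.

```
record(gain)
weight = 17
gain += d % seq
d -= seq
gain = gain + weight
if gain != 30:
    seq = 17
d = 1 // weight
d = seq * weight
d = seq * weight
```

7

Transformed code:
record(gain)
gain = gain + d % seq
d = d - seq
gain = gain + 17
if gain != 30:
    seq = 17
d = 1 // 17
d = seq * 17
d = seq * 17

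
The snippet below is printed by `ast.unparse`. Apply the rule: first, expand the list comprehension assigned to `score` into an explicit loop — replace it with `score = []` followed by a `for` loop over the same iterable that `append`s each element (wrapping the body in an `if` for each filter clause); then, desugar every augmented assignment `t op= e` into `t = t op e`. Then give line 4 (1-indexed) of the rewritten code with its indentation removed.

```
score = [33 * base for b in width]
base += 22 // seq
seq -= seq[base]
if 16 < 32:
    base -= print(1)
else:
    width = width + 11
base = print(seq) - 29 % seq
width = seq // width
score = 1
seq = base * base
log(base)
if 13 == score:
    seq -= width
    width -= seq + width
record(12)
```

base = base + 22 // seq

Transformed code:
score = []
for b in width:
    score.append(33 * base)
base = base + 22 // seq
seq = seq - seq[base]
if 16 < 32:
    base = base - print(1)
else:
    width = width + 11
base = print(seq) - 29 % seq
width = seq // width
score = 1
seq = base * base
log(base)
if 13 == score:
    seq = seq - width
    width = width - (seq + width)
record(12)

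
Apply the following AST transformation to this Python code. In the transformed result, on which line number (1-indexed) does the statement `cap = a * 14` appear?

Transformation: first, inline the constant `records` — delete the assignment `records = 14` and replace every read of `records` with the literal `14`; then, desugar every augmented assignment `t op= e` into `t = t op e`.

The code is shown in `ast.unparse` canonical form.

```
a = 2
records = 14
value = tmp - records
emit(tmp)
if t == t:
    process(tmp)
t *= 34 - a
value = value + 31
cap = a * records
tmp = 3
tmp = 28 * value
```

8

Transformed code:
a = 2
value = tmp - 14
emit(tmp)
if t == t:
    process(tmp)
t = t * (34 - a)
value = value + 31
cap = a * 14
tmp = 3
tmp = 28 * value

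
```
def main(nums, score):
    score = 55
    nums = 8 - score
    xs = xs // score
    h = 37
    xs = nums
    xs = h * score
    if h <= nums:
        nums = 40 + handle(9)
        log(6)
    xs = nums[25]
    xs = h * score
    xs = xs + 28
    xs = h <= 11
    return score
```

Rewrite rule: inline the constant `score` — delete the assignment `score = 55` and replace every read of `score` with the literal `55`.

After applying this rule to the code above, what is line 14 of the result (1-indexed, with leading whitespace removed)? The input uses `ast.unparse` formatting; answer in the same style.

Transformed code:
def main(nums, score):
    nums = 8 - 55
    xs = xs // 55
    h = 37
    xs = nums
    xs = h * 55
    if h <= nums:
        nums = 40 + handle(9)
        log(6)
    xs = nums[25]
    xs = h * 55
    xs = xs + 28
    xs = h <= 11
    return 55

return 55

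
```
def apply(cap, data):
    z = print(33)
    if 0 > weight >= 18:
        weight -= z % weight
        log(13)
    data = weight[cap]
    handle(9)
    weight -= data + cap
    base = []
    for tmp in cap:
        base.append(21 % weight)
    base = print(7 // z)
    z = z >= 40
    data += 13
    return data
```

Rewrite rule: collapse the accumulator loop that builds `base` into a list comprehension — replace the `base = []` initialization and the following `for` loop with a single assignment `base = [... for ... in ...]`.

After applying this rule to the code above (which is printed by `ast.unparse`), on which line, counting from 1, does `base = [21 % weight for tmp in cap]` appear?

Transformed code:
def apply(cap, data):
    z = print(33)
    if 0 > weight >= 18:
        weight -= z % weight
        log(13)
    data = weight[cap]
    handle(9)
    weight -= data + cap
    base = [21 % weight for tmp in cap]
    base = print(7 // z)
    z = z >= 40
    data += 13
    return data

9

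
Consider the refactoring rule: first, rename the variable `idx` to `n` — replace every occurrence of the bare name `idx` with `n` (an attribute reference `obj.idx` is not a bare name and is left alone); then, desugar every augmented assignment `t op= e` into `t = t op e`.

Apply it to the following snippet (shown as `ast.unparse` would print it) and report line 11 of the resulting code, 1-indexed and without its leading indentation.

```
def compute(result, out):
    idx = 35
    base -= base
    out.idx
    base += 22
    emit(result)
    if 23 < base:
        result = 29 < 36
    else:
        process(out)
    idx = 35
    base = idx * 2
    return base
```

Transformed code:
def compute(result, out):
    n = 35
    base = base - base
    out.idx
    base = base + 22
    emit(result)
    if 23 < base:
        result = 29 < 36
    else:
        process(out)
    n = 35
    base = n * 2
    return base

n = 35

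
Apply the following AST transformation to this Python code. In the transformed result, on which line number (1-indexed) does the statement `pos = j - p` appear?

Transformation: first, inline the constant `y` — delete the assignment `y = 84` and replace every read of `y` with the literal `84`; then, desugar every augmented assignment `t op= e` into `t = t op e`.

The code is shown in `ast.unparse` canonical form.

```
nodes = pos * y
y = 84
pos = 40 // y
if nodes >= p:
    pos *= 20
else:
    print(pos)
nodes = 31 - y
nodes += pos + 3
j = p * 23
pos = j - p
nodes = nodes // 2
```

10

Transformed code:
nodes = pos * 84
pos = 40 // 84
if nodes >= p:
    pos = pos * 20
else:
    print(pos)
nodes = 31 - 84
nodes = nodes + (pos + 3)
j = p * 23
pos = j - p
nodes = nodes // 2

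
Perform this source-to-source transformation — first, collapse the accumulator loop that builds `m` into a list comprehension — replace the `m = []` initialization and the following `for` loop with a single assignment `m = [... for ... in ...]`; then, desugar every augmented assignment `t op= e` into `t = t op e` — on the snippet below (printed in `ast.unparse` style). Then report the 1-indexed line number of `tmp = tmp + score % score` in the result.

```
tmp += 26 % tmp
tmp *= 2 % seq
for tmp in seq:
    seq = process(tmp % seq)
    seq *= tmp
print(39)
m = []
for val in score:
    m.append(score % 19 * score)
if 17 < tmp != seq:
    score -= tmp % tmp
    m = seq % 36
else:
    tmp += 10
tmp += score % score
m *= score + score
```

Transformed code:
tmp = tmp + 26 % tmp
tmp = tmp * (2 % seq)
for tmp in seq:
    seq = process(tmp % seq)
    seq = seq * tmp
print(39)
m = [score % 19 * score for val in score]
if 17 < tmp != seq:
    score = score - tmp % tmp
    m = seq % 36
else:
    tmp = tmp + 10
tmp = tmp + score % score
m = m * (score + score)

13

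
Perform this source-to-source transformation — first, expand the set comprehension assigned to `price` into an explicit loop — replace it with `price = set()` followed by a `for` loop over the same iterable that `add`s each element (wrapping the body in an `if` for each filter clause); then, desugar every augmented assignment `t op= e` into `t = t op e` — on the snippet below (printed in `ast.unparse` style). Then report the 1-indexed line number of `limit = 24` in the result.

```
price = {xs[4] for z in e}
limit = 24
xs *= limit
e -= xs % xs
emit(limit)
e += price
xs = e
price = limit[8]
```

Transformed code:
price = set()
for z in e:
    price.add(xs[4])
limit = 24
xs = xs * limit
e = e - xs % xs
emit(limit)
e = e + price
xs = e
price = limit[8]

4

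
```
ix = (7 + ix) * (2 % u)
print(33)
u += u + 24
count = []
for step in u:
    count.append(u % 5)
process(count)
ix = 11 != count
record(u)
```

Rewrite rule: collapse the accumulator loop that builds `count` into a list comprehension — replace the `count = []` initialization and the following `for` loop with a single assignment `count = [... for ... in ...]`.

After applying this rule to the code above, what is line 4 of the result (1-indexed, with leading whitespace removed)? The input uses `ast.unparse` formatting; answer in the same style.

Transformed code:
ix = (7 + ix) * (2 % u)
print(33)
u += u + 24
count = [u % 5 for step in u]
process(count)
ix = 11 != count
record(u)

count = [u % 5 for step in u]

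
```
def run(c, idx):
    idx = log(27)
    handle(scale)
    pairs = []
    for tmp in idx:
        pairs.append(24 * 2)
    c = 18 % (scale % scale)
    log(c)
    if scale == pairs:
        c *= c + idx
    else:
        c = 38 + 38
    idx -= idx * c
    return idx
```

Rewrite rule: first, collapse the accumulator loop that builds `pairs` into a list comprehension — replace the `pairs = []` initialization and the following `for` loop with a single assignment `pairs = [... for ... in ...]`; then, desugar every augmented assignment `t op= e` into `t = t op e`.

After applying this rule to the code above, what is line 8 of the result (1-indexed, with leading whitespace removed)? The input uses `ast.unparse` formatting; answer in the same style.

c = c * (c + idx)

Transformed code:
def run(c, idx):
    idx = log(27)
    handle(scale)
    pairs = [24 * 2 for tmp in idx]
    c = 18 % (scale % scale)
    log(c)
    if scale == pairs:
        c = c * (c + idx)
    else:
        c = 38 + 38
    idx = idx - idx * c
    return idx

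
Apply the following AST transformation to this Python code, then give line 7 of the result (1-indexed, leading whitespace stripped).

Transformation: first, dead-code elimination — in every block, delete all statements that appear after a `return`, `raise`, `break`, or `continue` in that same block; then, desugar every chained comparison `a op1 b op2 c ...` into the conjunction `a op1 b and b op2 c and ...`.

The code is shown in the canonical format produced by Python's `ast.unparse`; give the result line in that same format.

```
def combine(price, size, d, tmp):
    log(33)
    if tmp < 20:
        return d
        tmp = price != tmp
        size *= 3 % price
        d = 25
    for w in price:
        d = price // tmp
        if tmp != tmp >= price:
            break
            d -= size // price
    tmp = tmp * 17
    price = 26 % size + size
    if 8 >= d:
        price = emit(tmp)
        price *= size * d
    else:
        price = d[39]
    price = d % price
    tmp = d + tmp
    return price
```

Transformed code:
def combine(price, size, d, tmp):
    log(33)
    if tmp < 20:
        return d
    for w in price:
        d = price // tmp
        if tmp != tmp and tmp >= price:
            break
    tmp = tmp * 17
    price = 26 % size + size
    if 8 >= d:
        price = emit(tmp)
        price *= size * d
    else:
        price = d[39]
    price = d % price
    tmp = d + tmp
    return price

if tmp != tmp and tmp >= price:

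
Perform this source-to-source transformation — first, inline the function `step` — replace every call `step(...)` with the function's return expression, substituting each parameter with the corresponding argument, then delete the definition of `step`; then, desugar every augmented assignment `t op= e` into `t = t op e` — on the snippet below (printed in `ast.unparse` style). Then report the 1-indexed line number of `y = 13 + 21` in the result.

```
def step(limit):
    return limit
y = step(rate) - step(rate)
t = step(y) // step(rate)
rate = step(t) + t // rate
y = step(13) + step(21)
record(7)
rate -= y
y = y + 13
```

Transformed code:
y = rate - rate
t = y // rate
rate = t + t // rate
y = 13 + 21
record(7)
rate = rate - y
y = y + 13

4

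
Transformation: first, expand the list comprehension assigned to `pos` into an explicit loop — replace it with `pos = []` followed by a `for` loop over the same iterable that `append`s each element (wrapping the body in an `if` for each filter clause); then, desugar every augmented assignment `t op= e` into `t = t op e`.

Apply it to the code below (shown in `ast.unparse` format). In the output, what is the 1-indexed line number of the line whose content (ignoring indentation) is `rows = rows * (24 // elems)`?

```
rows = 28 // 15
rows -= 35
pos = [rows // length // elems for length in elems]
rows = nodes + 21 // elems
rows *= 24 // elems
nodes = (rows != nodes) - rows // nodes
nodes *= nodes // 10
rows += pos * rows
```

7

Transformed code:
rows = 28 // 15
rows = rows - 35
pos = []
for length in elems:
    pos.append(rows // length // elems)
rows = nodes + 21 // elems
rows = rows * (24 // elems)
nodes = (rows != nodes) - rows // nodes
nodes = nodes * (nodes // 10)
rows = rows + pos * rows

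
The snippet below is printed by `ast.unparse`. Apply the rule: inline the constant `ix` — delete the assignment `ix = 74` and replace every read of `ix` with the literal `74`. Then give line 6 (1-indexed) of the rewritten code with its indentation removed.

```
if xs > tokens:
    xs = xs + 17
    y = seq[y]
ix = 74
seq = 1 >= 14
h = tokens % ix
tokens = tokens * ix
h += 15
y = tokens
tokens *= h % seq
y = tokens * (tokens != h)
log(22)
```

Transformed code:
if xs > tokens:
    xs = xs + 17
    y = seq[y]
seq = 1 >= 14
h = tokens % 74
tokens = tokens * 74
h += 15
y = tokens
tokens *= h % seq
y = tokens * (tokens != h)
log(22)

tokens = tokens * 74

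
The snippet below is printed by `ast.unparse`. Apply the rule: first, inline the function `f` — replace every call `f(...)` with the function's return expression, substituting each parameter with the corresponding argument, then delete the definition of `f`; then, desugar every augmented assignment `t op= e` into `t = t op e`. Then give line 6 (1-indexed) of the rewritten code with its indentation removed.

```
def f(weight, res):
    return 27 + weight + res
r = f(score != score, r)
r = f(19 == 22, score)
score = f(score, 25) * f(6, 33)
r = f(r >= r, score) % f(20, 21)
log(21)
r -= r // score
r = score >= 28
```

Transformed code:
r = 27 + (score != score) + r
r = 27 + (19 == 22) + score
score = (27 + score + 25) * (27 + 6 + 33)
r = (27 + (r >= r) + score) % (27 + 20 + 21)
log(21)
r = r - r // score
r = score >= 28

r = r - r // score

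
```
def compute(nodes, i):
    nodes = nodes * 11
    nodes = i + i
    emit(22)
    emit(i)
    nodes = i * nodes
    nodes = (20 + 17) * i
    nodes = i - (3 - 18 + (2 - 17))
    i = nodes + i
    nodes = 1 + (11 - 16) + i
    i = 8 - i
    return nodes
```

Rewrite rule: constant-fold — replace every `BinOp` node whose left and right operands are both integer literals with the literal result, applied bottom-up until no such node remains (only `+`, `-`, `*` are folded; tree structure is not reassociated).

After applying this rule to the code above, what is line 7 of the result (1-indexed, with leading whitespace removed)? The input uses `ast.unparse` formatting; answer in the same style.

Transformed code:
def compute(nodes, i):
    nodes = nodes * 11
    nodes = i + i
    emit(22)
    emit(i)
    nodes = i * nodes
    nodes = 37 * i
    nodes = i - -30
    i = nodes + i
    nodes = -4 + i
    i = 8 - i
    return nodes

nodes = 37 * i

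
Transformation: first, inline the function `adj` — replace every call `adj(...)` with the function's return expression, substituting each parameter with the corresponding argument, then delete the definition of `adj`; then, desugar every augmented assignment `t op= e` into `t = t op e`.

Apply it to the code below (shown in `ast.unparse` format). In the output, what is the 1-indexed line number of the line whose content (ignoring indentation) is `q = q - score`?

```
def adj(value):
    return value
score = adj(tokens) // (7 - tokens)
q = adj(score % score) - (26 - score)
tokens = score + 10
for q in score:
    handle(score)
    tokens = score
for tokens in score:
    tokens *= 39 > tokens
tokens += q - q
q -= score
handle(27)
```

Transformed code:
score = tokens // (7 - tokens)
q = score % score - (26 - score)
tokens = score + 10
for q in score:
    handle(score)
    tokens = score
for tokens in score:
    tokens = tokens * (39 > tokens)
tokens = tokens + (q - q)
q = q - score
handle(27)

10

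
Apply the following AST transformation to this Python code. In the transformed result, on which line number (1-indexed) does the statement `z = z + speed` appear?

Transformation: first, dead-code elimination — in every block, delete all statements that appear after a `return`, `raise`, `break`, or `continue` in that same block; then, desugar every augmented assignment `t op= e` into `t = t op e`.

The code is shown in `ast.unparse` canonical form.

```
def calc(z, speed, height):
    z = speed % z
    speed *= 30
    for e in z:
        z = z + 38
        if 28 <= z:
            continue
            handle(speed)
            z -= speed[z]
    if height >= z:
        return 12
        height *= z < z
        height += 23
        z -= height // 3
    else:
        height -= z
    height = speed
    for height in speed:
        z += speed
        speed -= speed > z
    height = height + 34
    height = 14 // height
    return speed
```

Transformed code:
def calc(z, speed, height):
    z = speed % z
    speed = speed * 30
    for e in z:
        z = z + 38
        if 28 <= z:
            continue
    if height >= z:
        return 12
    else:
        height = height - z
    height = speed
    for height in speed:
        z = z + speed
        speed = speed - (speed > z)
    height = height + 34
    height = 14 // height
    return speed

14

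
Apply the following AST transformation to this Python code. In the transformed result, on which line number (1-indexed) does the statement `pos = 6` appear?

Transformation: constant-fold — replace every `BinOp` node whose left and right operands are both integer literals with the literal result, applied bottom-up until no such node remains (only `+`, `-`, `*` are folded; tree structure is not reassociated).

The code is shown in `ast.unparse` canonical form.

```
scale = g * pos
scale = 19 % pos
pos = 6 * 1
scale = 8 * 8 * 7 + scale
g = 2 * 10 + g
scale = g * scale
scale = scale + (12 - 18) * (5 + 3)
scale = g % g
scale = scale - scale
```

Transformed code:
scale = g * pos
scale = 19 % pos
pos = 6
scale = 448 + scale
g = 20 + g
scale = g * scale
scale = scale + -48
scale = g % g
scale = scale - scale

3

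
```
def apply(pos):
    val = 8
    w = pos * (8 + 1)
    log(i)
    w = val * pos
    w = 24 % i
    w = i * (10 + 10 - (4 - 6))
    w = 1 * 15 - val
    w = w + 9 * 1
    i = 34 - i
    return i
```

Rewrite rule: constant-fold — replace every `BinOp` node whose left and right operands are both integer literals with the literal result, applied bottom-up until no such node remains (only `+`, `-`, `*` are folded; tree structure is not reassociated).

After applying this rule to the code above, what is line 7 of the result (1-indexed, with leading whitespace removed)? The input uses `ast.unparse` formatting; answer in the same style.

w = i * 22

Transformed code:
def apply(pos):
    val = 8
    w = pos * 9
    log(i)
    w = val * pos
    w = 24 % i
    w = i * 22
    w = 15 - val
    w = w + 9
    i = 34 - i
    return i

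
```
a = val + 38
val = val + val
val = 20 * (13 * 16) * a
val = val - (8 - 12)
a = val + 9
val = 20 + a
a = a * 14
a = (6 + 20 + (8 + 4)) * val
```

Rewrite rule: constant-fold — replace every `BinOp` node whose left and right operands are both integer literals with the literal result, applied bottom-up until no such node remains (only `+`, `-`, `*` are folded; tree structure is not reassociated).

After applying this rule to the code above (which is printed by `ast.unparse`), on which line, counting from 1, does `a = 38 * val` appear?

8

Transformed code:
a = val + 38
val = val + val
val = 4160 * a
val = val - -4
a = val + 9
val = 20 + a
a = a * 14
a = 38 * val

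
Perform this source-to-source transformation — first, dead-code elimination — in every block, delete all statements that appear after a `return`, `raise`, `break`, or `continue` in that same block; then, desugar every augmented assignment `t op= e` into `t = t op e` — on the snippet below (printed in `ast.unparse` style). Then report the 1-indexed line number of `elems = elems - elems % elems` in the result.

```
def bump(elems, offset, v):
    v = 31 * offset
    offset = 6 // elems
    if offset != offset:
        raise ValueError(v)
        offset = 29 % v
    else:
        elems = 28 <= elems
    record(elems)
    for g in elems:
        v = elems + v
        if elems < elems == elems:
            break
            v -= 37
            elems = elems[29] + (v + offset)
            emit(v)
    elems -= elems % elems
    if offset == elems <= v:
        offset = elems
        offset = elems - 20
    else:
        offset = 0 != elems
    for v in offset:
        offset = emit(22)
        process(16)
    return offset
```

Transformed code:
def bump(elems, offset, v):
    v = 31 * offset
    offset = 6 // elems
    if offset != offset:
        raise ValueError(v)
    else:
        elems = 28 <= elems
    record(elems)
    for g in elems:
        v = elems + v
        if elems < elems == elems:
            break
    elems = elems - elems % elems
    if offset == elems <= v:
        offset = elems
        offset = elems - 20
    else:
        offset = 0 != elems
    for v in offset:
        offset = emit(22)
        process(16)
    return offset

13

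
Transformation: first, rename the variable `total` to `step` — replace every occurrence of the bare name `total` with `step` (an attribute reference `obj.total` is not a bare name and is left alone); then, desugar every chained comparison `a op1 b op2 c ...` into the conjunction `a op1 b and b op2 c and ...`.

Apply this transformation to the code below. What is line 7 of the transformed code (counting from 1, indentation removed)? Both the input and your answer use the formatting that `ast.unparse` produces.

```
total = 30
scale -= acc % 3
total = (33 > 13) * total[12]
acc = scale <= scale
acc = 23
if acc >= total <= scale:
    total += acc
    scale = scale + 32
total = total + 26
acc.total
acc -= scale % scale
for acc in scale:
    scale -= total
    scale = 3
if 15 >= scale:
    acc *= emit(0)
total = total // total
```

Transformed code:
step = 30
scale -= acc % 3
step = (33 > 13) * step[12]
acc = scale <= scale
acc = 23
if acc >= step and step <= scale:
    step += acc
    scale = scale + 32
step = step + 26
acc.total
acc -= scale % scale
for acc in scale:
    scale -= step
    scale = 3
if 15 >= scale:
    acc *= emit(0)
step = step // step

step += acc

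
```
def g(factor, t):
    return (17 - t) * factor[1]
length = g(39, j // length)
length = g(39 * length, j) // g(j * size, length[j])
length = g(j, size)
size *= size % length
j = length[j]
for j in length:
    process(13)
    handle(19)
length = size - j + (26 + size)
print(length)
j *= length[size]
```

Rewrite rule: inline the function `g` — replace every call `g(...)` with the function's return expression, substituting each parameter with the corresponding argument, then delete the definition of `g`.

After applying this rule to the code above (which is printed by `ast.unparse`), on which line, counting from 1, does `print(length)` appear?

Transformed code:
length = (17 - j // length) * 39[1]
length = (17 - j) * (39 * length)[1] // ((17 - length[j]) * (j * size)[1])
length = (17 - size) * j[1]
size *= size % length
j = length[j]
for j in length:
    process(13)
    handle(19)
length = size - j + (26 + size)
print(length)
j *= length[size]

10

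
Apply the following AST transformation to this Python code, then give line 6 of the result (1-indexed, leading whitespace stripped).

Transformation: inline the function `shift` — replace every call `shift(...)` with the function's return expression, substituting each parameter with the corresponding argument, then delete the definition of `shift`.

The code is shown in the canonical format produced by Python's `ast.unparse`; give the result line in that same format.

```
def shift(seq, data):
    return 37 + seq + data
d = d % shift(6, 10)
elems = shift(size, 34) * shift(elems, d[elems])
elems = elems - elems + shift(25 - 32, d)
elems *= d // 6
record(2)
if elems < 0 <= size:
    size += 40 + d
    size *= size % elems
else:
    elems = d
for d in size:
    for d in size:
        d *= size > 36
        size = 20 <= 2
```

if elems < 0 <= size:

Transformed code:
d = d % (37 + 6 + 10)
elems = (37 + size + 34) * (37 + elems + d[elems])
elems = elems - elems + (37 + (25 - 32) + d)
elems *= d // 6
record(2)
if elems < 0 <= size:
    size += 40 + d
    size *= size % elems
else:
    elems = d
for d in size:
    for d in size:
        d *= size > 36
        size = 20 <= 2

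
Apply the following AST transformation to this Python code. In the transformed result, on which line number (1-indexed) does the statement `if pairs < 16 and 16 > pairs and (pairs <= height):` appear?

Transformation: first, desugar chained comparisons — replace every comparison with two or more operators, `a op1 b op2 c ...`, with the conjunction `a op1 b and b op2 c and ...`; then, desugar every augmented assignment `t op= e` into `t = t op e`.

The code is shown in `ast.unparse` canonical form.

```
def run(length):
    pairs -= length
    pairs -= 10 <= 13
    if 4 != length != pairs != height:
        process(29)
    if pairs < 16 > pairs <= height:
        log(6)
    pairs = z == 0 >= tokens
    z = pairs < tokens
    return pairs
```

Transformed code:
def run(length):
    pairs = pairs - length
    pairs = pairs - (10 <= 13)
    if 4 != length and length != pairs and (pairs != height):
        process(29)
    if pairs < 16 and 16 > pairs and (pairs <= height):
        log(6)
    pairs = z == 0 and 0 >= tokens
    z = pairs < tokens
    return pairs

6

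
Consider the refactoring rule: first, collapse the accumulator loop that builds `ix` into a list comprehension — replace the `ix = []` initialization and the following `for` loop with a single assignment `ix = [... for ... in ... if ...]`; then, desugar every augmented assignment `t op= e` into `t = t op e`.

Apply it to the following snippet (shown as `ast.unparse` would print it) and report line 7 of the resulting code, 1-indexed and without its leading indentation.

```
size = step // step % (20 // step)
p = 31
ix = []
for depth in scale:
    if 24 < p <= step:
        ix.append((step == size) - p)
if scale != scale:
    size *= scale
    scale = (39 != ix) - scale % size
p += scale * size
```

Transformed code:
size = step // step % (20 // step)
p = 31
ix = [(step == size) - p for depth in scale if 24 < p <= step]
if scale != scale:
    size = size * scale
    scale = (39 != ix) - scale % size
p = p + scale * size

p = p + scale * size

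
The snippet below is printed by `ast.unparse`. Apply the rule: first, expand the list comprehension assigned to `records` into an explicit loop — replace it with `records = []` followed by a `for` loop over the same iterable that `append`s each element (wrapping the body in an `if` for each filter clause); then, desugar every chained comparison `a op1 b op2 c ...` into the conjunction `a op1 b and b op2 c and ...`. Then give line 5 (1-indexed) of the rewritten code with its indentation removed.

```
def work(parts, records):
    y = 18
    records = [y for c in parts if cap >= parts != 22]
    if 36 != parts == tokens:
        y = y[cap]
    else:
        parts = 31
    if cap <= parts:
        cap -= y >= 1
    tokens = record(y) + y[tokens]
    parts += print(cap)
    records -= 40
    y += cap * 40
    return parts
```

Transformed code:
def work(parts, records):
    y = 18
    records = []
    for c in parts:
        if cap >= parts and parts != 22:
            records.append(y)
    if 36 != parts and parts == tokens:
        y = y[cap]
    else:
        parts = 31
    if cap <= parts:
        cap -= y >= 1
    tokens = record(y) + y[tokens]
    parts += print(cap)
    records -= 40
    y += cap * 40
    return parts

if cap >= parts and parts != 22:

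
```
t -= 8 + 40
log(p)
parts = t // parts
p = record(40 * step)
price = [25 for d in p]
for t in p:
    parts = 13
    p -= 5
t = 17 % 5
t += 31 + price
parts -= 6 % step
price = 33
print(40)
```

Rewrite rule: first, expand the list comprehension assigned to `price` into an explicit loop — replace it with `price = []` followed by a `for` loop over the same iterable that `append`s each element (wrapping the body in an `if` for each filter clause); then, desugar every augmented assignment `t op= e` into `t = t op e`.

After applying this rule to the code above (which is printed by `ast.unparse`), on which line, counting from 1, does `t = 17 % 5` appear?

Transformed code:
t = t - (8 + 40)
log(p)
parts = t // parts
p = record(40 * step)
price = []
for d in p:
    price.append(25)
for t in p:
    parts = 13
    p = p - 5
t = 17 % 5
t = t + (31 + price)
parts = parts - 6 % step
price = 33
print(40)

11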